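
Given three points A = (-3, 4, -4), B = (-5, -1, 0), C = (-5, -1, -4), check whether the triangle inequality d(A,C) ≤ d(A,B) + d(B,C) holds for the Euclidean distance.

d(A,B) = √(2² + 5² + 4²) = √45 ≈ 6.7082, d(B,C) = √(0² + 0² + 4²) = √16 = 4, d(A,C) = √(2² + 5² + 0²) = √29 ≈ 5.3852.
d(A,C) ≈ 5.3852 ≤ 6.7082 + 4 = 10.7082. Triangle inequality is satisfied.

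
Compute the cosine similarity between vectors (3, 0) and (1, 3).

With u = (3, 0), v = (1, 3):
u·v = 3·1 + 0·3 = 3 + 0 = 3.
|u| = √(3² + 0²) = √9, |v| = √(1² + 3²) = √10, so |u||v| = √(9·10) = √90.
cos θ = (u·v)/(|u||v|) = 3/√90 ≈ 0.3162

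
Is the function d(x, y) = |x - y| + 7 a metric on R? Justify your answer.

No. d fails identity of indiscernibles (specifically d(x,x) = 0): d(7, 7) = |7 - 7| + 7 = 0 + 7 = 7 ≠ 0.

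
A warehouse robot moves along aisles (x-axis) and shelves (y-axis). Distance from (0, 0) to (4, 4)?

Σ|x_i - y_i| = |0 - 4| + |0 - 4| = 4 + 4 = 8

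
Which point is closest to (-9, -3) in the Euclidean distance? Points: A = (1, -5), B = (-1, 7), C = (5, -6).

Distances: d(A) ≈ 10.198, d(B) ≈ 12.8062, d(C) ≈ 14.3178. Nearest: A = (1, -5) with distance 10.198.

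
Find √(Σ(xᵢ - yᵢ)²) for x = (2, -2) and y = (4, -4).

√(Σ(x_i - y_i)²) = √((2 - 4)² + (-2 - (-4))²)
= √((-2)² + 2²) = √(4 + 4) = √8 ≈ 2.8284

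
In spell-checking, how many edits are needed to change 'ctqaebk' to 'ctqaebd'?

Let D[i][j] be the edit distance between the first i characters of 'ctqaebk' and the first j characters of 'ctqaebd', with D[i][0] = i, D[0][j] = j, and D[i][j] = D[i-1][j-1] if the characters match, else 1 + min(D[i-1][j], D[i][j-1], D[i-1][j-1]). Filling the table (rows: prefixes of 'ctqaebk', columns: prefixes of 'ctqaebd'):
     ε  c  t  q  a  e  b  d
  ε  0  1  2  3  4  5  6  7
  c  1  0  1  2  3  4  5  6
  t  2  1  0  1  2  3  4  5
  q  3  2  1  0  1  2  3  4
  a  4  3  2  1  0  1  2  3
  e  5  4  3  2  1  0  1  2
  b  6  5  4  3  2  1  0  1
  k  7  6  5  4  3  2  1  1
The bottom-right entry gives D[7][7] = 1, so no sequence of fewer than 1 edit works. Backtracking through the table gives one optimal edit sequence (1 edit):
  ctqaebk → ctqaebd (sub k→d @7)
Edit distance = 1.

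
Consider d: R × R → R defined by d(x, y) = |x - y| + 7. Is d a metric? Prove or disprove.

No. d fails identity of indiscernibles (specifically d(x,x) = 0): d(3, 3) = |3 - 3| + 7 = 0 + 7 = 7 ≠ 0.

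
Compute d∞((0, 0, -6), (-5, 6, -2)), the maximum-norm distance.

max(|x_i - y_i|) = max(|0 - (-5)|, |0 - 6|, |-6 - (-2)|) = max(5, 6, 4) = 6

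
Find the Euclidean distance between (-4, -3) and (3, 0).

√(Σ(x_i - y_i)²) = √((-4 - 3)² + (-3 - 0)²)
= √((-7)² + (-3)²) = √(49 + 9) = √58 ≈ 7.6158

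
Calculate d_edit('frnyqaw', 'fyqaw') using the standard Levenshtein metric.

Let D[i][j] be the edit distance between the first i characters of 'frnyqaw' and the first j characters of 'fyqaw', with D[i][0] = i, D[0][j] = j, and D[i][j] = D[i-1][j-1] if the characters match, else 1 + min(D[i-1][j], D[i][j-1], D[i-1][j-1]). Filling the table (rows: prefixes of 'frnyqaw', columns: prefixes of 'fyqaw'):
     ε  f  y  q  a  w
  ε  0  1  2  3  4  5
  f  1  0  1  2  3  4
  r  2  1  1  2  3  4
  n  3  2  2  2  3  4
  y  4  3  2  3  3  4
  q  5  4  3  2  3  4
  a  6  5  4  3  2  3
  w  7  6  5  4  3  2
The bottom-right entry gives D[7][5] = 2, so no sequence of fewer than 2 edits works. Backtracking through the table gives one optimal edit sequence (2 edits):
  frnyqaw → fnyqaw (del r @2)
  fnyqaw → fyqaw (del n @2)
Edit distance = 2.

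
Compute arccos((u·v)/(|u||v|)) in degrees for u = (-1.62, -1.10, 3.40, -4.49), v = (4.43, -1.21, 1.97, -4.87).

With u = (-1.62, -1.10, 3.40, -4.49), v = (4.43, -1.21, 1.97, -4.87):
u·v = (-1.62)·4.43 + (-1.1)·(-1.21) + 3.4·1.97 + (-4.49)·(-4.87) = (-7.1766) + 1.331 + 6.698 + 21.8663 = 22.7187.
|u| = √((-1.62)² + (-1.1)² + 3.4² + (-4.49)²) = √(2.6244 + 1.21 + 11.56 + 20.1601) = √35.5545, |v| = √(4.43² + (-1.21)² + 1.97² + (-4.87)²) = √(19.6249 + 1.4641 + 3.8809 + 23.7169) = √48.6868.
cos θ = (u·v)/(|u||v|) = 22.7187/(√35.5545·√48.6868) ≈ 0.546048
θ = arccos(0.546048) ≈ 56.9°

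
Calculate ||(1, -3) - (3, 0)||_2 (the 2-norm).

(Σ|x_i - y_i|^2)^(1/2) = (|1 - 3|^2 + |-3 - 0|^2)^(1/2)
= (2^2 + 3^2)^(1/2) = (4 + 9)^(1/2) = (13)^(1/2) ≈ 3.6056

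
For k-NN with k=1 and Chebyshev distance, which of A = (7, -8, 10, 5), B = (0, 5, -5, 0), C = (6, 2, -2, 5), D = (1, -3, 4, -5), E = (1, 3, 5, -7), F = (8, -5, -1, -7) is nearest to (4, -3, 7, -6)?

Distances: d(A) = 11, d(B) = 12, d(C) = 11, d(D) = 3, d(E) = 6, d(F) = 8. Nearest: D = (1, -3, 4, -5) with distance 3.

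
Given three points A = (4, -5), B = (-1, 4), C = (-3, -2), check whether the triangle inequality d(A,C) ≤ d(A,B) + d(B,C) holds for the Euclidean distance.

d(A,B) = √(5² + 9²) = √106 ≈ 10.2956, d(B,C) = √(2² + 6²) = √40 ≈ 6.3246, d(A,C) = √(7² + 3²) = √58 ≈ 7.6158.
d(A,C) ≈ 7.6158 ≤ 10.2956 + 6.3246 = 16.6202. Triangle inequality is satisfied.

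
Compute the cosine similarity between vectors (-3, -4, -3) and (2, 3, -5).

With u = (-3, -4, -3), v = (2, 3, -5):
u·v = (-3)·2 + (-4)·3 + (-3)·(-5) = (-6) + (-12) + 15 = -3.
|u| = √((-3)² + (-4)² + (-3)²) = √34, |v| = √(2² + 3² + (-5)²) = √38, so |u||v| = √(34·38) = √1292.
cos θ = (u·v)/(|u||v|) = -3/√1292 ≈ -0.0835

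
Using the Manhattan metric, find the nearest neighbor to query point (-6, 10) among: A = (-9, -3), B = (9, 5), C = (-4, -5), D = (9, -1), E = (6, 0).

Distances: d(A) = 16, d(B) = 20, d(C) = 17, d(D) = 26, d(E) = 22. Nearest: A = (-9, -3) with distance 16.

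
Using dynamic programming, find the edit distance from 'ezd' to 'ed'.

Let D[i][j] be the edit distance between the first i characters of 'ezd' and the first j characters of 'ed', with D[i][0] = i, D[0][j] = j, and D[i][j] = D[i-1][j-1] if the characters match, else 1 + min(D[i-1][j], D[i][j-1], D[i-1][j-1]). Filling the table (rows: prefixes of 'ezd', columns: prefixes of 'ed'):
     ε  e  d
  ε  0  1  2
  e  1  0  1
  z  2  1  1
  d  3  2  1
The bottom-right entry gives D[3][2] = 1, so no sequence of fewer than 1 edit works. Backtracking through the table gives one optimal edit sequence (1 edit):
  ezd → ed (del z @2)
Edit distance = 1.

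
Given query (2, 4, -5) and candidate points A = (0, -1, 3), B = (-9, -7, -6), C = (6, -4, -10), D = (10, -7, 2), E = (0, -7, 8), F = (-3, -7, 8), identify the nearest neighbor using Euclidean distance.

Distances: d(A) ≈ 9.6437, d(B) ≈ 15.5885, d(C) ≈ 10.247, d(D) ≈ 15.2971, d(E) ≈ 17.1464, d(F) ≈ 17.7482. Nearest: A = (0, -1, 3) with distance 9.6437.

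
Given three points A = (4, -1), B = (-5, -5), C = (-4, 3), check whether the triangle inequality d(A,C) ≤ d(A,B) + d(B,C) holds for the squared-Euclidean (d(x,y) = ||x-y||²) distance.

d(A,B) = 9² + 4² = 97, d(B,C) = 1² + 8² = 65, d(A,C) = 8² + 4² = 80.
d(A,C) = 80 ≤ 97 + 65 = 162. Triangle inequality is satisfied.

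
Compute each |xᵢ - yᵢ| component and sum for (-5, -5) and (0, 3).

Σ|x_i - y_i| = |-5 - 0| + |-5 - 3| = 5 + 8 = 13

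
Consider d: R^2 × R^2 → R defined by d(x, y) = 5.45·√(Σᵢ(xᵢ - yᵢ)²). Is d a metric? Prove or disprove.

Yes. The L2 (Euclidean) norm induces a metric on R^2, and multiplying a metric by a positive constant 5.45 > 0 preserves all four axioms: non-negativity (5.45·||x-y|| ≥ 0), identity (5.45·||x-y|| = 0 ⟺ ||x-y|| = 0 ⟺ x = y), symmetry (||x-y|| = ||y-x||), and the triangle inequality (5.45·||x-z|| ≤ 5.45·||x-y|| + 5.45·||y-z||). So d is a metric.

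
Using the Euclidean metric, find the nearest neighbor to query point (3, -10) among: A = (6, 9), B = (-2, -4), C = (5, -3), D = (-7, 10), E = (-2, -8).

Distances: d(A) ≈ 19.2354, d(B) ≈ 7.8102, d(C) ≈ 7.2801, d(D) ≈ 22.3607, d(E) ≈ 5.3852. Nearest: E = (-2, -8) with distance 5.3852.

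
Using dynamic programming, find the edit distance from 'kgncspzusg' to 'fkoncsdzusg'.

Let D[i][j] be the edit distance between the first i characters of 'kgncspzusg' and the first j characters of 'fkoncsdzusg', with D[i][0] = i, D[0][j] = j, and D[i][j] = D[i-1][j-1] if the characters match, else 1 + min(D[i-1][j], D[i][j-1], D[i-1][j-1]). Filling the table (rows: prefixes of 'kgncspzusg', columns: prefixes of 'fkoncsdzusg'):
     ε  f  k  o  n  c  s  d  z  u  s  g
  ε  0  1  2  3  4  5  6  7  8  9 10 11
  k  1  1  1  2  3  4  5  6  7  8  9 10
  g  2  2  2  2  3  4  5  6  7  8  9  9
  n  3  3  3  3  2  3  4  5  6  7  8  9
  c  4  4  4  4  3  2  3  4  5  6  7  8
  s  5  5  5  5  4  3  2  3  4  5  6  7
  p  6  6  6  6  5  4  3  3  4  5  6  7
  z  7  7  7  7  6  5  4  4  3  4  5  6
  u  8  8  8  8  7  6  5  5  4  3  4  5
  s  9  9  9  9  8  7  6  6  5  4  3  4
  g 10 10 10 10  9  8  7  7  6  5  4  3
The bottom-right entry gives D[10][11] = 3, so no sequence of fewer than 3 edits works. Backtracking through the table gives one optimal edit sequence (3 edits):
  kgncspzusg → fkgncspzusg (ins f @1)
  fkgncspzusg → fkoncspzusg (sub g→o @3)
  fkoncspzusg → fkoncsdzusg (sub p→d @7)
Edit distance = 3.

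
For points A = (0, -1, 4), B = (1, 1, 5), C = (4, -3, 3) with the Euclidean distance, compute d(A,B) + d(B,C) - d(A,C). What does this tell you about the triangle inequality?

d(A,B) = √(1² + 2² + 1²) = √6 ≈ 2.4495, d(B,C) = √(3² + 4² + 2²) = √29 ≈ 5.3852, d(A,C) = √(4² + 2² + 1²) = √21 ≈ 4.5826.
d(A,B) + d(B,C) - d(A,C) = 2.4495 + 5.3852 - 4.5826 = 7.8347 - 4.5826 = 3.2521 (to 4 decimal places). This is ≥ 0, so the triangle inequality holds for these points.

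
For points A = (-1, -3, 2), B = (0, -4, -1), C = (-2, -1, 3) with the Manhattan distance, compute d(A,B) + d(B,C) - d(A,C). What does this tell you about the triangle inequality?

d(A,B) = 1 + 1 + 3 = 5, d(B,C) = 2 + 3 + 4 = 9, d(A,C) = 1 + 2 + 1 = 4.
d(A,B) + d(B,C) - d(A,C) = 5 + 9 - 4 = 14 - 4 = 10. This is ≥ 0, so the triangle inequality holds for these points.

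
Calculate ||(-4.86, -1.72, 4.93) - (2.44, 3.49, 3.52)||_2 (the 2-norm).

(Σ|x_i - y_i|^2)^(1/2) = (|-4.86 - 2.44|^2 + |-1.72 - 3.49|^2 + |4.93 - 3.52|^2)^(1/2)
= (7.3^2 + 5.21^2 + 1.41^2)^(1/2) = (53.29 + 27.1441 + 1.9881)^(1/2) = (82.4222)^(1/2) ≈ 9.0787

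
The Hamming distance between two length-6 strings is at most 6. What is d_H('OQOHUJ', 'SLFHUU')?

Differing positions: 1, 2, 3, 6. Hamming distance = 4. The maximum possible Hamming distance for length-6 strings is 6, so d_H/6 = 4/6 ≈ 0.6667.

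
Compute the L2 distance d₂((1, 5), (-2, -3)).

√(Σ(x_i - y_i)²) = √((1 - (-2))² + (5 - (-3))²)
= √(3² + 8²) = √(9 + 64) = √73 ≈ 8.544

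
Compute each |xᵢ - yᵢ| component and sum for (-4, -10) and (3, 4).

Σ|x_i - y_i| = |-4 - 3| + |-10 - 4| = 7 + 14 = 21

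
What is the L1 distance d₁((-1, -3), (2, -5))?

Σ|x_i - y_i| = |-1 - 2| + |-3 - (-5)| = 3 + 2 = 5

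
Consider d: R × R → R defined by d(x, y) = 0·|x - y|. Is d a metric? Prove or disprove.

No. With c = 0, d(x,y) = 0 for all x, y. This fails identity of indiscernibles: d(3, 10) = 0 but 3 ≠ 10.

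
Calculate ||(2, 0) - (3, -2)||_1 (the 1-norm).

Σ|x_i - y_i| = |2 - 3| + |0 - (-2)| = 1 + 2 = 3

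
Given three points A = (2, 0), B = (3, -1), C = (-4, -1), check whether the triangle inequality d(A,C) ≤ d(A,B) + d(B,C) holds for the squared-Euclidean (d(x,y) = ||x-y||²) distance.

d(A,B) = 1² + 1² = 2, d(B,C) = 7² + 0² = 49, d(A,C) = 6² + 1² = 37.
d(A,C) = 37 ≤ 2 + 49 = 51. Triangle inequality is satisfied.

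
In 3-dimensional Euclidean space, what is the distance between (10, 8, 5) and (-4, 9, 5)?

√(Σ(x_i - y_i)²) = √((10 - (-4))² + (8 - 9)² + (5 - 5)²)
= √(14² + (-1)² + 0²) = √(196 + 1 + 0) = √197 ≈ 14.0357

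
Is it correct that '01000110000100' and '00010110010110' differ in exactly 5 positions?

Differing positions: 2, 4, 10, 13. Hamming distance = 4, so the claim that d_H = 5 is false.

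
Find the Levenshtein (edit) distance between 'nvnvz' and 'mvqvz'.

Let D[i][j] be the edit distance between the first i characters of 'nvnvz' and the first j characters of 'mvqvz', with D[i][0] = i, D[0][j] = j, and D[i][j] = D[i-1][j-1] if the characters match, else 1 + min(D[i-1][j], D[i][j-1], D[i-1][j-1]). Filling the table (rows: prefixes of 'nvnvz', columns: prefixes of 'mvqvz'):
     ε  m  v  q  v  z
  ε  0  1  2  3  4  5
  n  1  1  2  3  4  5
  v  2  2  1  2  3  4
  n  3  3  2  2  3  4
  v  4  4  3  3  2  3
  z  5  5  4  4  3  2
The bottom-right entry gives D[5][5] = 2, so no sequence of fewer than 2 edits works. Backtracking through the table gives one optimal edit sequence (2 edits):
  nvnvz → mvnvz (sub n→m @1)
  mvnvz → mvqvz (sub n→q @3)
Edit distance = 2.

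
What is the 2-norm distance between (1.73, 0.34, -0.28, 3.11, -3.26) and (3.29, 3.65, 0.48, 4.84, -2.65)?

(Σ|x_i - y_i|^2)^(1/2) = (|1.73 - 3.29|^2 + |0.34 - 3.65|^2 + |-0.28 - 0.48|^2 + |3.11 - 4.84|^2 + |-3.26 - (-2.65)|^2)^(1/2)
= (1.56^2 + 3.31^2 + 0.76^2 + 1.73^2 + 0.61^2)^(1/2) = (2.4336 + 10.9561 + 0.5776 + 2.9929 + 0.3721)^(1/2) = (17.3323)^(1/2) ≈ 4.1632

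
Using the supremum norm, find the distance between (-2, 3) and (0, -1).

max(|x_i - y_i|) = max(|-2 - 0|, |3 - (-1)|) = max(2, 4) = 4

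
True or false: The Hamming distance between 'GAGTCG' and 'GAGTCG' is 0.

Differing positions: none. Hamming distance = 0, so the claim is true.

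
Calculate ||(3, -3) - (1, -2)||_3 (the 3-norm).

(Σ|x_i - y_i|^3)^(1/3) = (|3 - 1|^3 + |-3 - (-2)|^3)^(1/3)
= (2^3 + 1^3)^(1/3) = (8 + 1)^(1/3) = (9)^(1/3) ≈ 2.0801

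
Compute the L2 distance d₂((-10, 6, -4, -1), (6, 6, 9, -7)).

√(Σ(x_i - y_i)²) = √((-10 - 6)² + (6 - 6)² + (-4 - 9)² + (-1 - (-7))²)
= √((-16)² + 0² + (-13)² + 6²) = √(256 + 0 + 169 + 36) = √461 ≈ 21.4709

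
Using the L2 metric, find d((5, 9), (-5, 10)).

√(Σ(x_i - y_i)²) = √((5 - (-5))² + (9 - 10)²)
= √(10² + (-1)²) = √(100 + 1) = √101 ≈ 10.0499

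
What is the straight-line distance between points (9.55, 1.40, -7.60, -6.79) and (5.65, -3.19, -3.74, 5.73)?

√(Σ(x_i - y_i)²) = √((9.55 - 5.65)² + (1.4 - (-3.19))² + (-7.6 - (-3.74))² + (-6.79 - 5.73)²)
= √(3.9² + 4.59² + (-3.86)² + (-12.52)²) = √(15.21 + 21.0681 + 14.8996 + 156.7504) = √207.9281 ≈ 14.4197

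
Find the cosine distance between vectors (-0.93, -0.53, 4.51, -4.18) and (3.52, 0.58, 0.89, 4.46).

With u = (-0.93, -0.53, 4.51, -4.18), v = (3.52, 0.58, 0.89, 4.46):
u·v = (-0.93)·3.52 + (-0.53)·0.58 + 4.51·0.89 + (-4.18)·4.46 = (-3.2736) + (-0.3074) + 4.0139 + (-18.6428) = -18.2099.
|u| = √((-0.93)² + (-0.53)² + 4.51² + (-4.18)²) = √(0.8649 + 0.2809 + 20.3401 + 17.4724) = √38.9583, |v| = √(3.52² + 0.58² + 0.89² + 4.46²) = √(12.3904 + 0.3364 + 0.7921 + 19.8916) = √33.4105.
cos θ = (u·v)/(|u||v|) = -18.2099/(√38.9583·√33.4105) ≈ -0.5047
Cosine distance = 1 - cos θ ≈ 1 - (-0.5047) = 1.5047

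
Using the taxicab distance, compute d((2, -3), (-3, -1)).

Σ|x_i - y_i| = |2 - (-3)| + |-3 - (-1)| = 5 + 2 = 7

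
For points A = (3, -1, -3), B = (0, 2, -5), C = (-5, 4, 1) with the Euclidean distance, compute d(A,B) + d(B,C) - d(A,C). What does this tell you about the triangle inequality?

d(A,B) = √(3² + 3² + 2²) = √22 ≈ 4.6904, d(B,C) = √(5² + 2² + 6²) = √65 ≈ 8.0623, d(A,C) = √(8² + 5² + 4²) = √105 ≈ 10.247.
d(A,B) + d(B,C) - d(A,C) = 4.6904 + 8.0623 - 10.247 = 12.7527 - 10.247 = 2.5057 (to 4 decimal places). This is ≥ 0, so the triangle inequality holds for these points.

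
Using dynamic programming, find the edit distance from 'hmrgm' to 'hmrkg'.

Let D[i][j] be the edit distance between the first i characters of 'hmrgm' and the first j characters of 'hmrkg', with D[i][0] = i, D[0][j] = j, and D[i][j] = D[i-1][j-1] if the characters match, else 1 + min(D[i-1][j], D[i][j-1], D[i-1][j-1]). Filling the table (rows: prefixes of 'hmrgm', columns: prefixes of 'hmrkg'):
     ε  h  m  r  k  g
  ε  0  1  2  3  4  5
  h  1  0  1  2  3  4
  m  2  1  0  1  2  3
  r  3  2  1  0  1  2
  g  4  3  2  1  1  1
  m  5  4  3  2  2  2
The bottom-right entry gives D[5][5] = 2, so no sequence of fewer than 2 edits works. Backtracking through the table gives one optimal edit sequence (2 edits):
  hmrgm → hmrkm (sub g→k @4)
  hmrkm → hmrkg (sub m→g @5)
Edit distance = 2.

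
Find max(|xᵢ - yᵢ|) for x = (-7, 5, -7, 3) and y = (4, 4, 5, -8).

max(|x_i - y_i|) = max(|-7 - 4|, |5 - 4|, |-7 - 5|, |3 - (-8)|) = max(11, 1, 12, 11) = 12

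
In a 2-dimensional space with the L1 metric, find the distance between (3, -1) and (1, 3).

Σ|x_i - y_i| = |3 - 1| + |-1 - 3| = 2 + 4 = 6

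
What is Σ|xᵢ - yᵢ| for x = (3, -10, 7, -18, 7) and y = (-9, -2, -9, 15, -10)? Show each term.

Σ|x_i - y_i| = |3 - (-9)| + |-10 - (-2)| + |7 - (-9)| + |-18 - 15| + |7 - (-10)| = 12 + 8 + 16 + 33 + 17 = 86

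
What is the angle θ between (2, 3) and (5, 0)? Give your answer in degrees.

With u = (2, 3), v = (5, 0):
u·v = 2·5 + 3·0 = 10 + 0 = 10.
|u| = √(2² + 3²) = √13, |v| = √(5² + 0²) = √25, so |u||v| = √(13·25) = √325.
cos θ = (u·v)/(|u||v|) = 10/√325 ≈ 0.5547
θ = arccos(0.5547) ≈ 56.31°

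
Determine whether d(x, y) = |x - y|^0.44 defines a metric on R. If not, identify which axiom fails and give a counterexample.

Yes. With 0 < p = 0.44 ≤ 1, d(x,y) = |x-y|^0.44 is a metric on R. Non-negativity and symmetry are immediate; |x-y|^0.44 = 0 ⟺ |x-y| = 0 ⟺ x = y. For the triangle inequality, the function t ↦ t^0.44 is subadditive on [0,∞) when p ≤ 1, so |x-z|^0.44 ≤ (|x-y| + |y-z|)^0.44 ≤ |x-y|^0.44 + |y-z|^0.44.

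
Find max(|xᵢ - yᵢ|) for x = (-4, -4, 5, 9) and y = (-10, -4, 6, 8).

max(|x_i - y_i|) = max(|-4 - (-10)|, |-4 - (-4)|, |5 - 6|, |9 - 8|) = max(6, 0, 1, 1) = 6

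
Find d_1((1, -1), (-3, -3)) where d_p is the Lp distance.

Σ|x_i - y_i| = |1 - (-3)| + |-1 - (-3)| = 4 + 2 = 6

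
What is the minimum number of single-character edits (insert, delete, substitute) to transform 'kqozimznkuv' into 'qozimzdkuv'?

Let D[i][j] be the edit distance between the first i characters of 'kqozimznkuv' and the first j characters of 'qozimzdkuv', with D[i][0] = i, D[0][j] = j, and D[i][j] = D[i-1][j-1] if the characters match, else 1 + min(D[i-1][j], D[i][j-1], D[i-1][j-1]). Filling the table (rows: prefixes of 'kqozimznkuv', columns: prefixes of 'qozimzdkuv'):
     ε  q  o  z  i  m  z  d  k  u  v
  ε  0  1  2  3  4  5  6  7  8  9 10
  k  1  1  2  3  4  5  6  7  7  8  9
  q  2  1  2  3  4  5  6  7  8  8  9
  o  3  2  1  2  3  4  5  6  7  8  9
  z  4  3  2  1  2  3  4  5  6  7  8
  i  5  4  3  2  1  2  3  4  5  6  7
  m  6  5  4  3  2  1  2  3  4  5  6
  z  7  6  5  4  3  2  1  2  3  4  5
  n  8  7  6  5  4  3  2  2  3  4  5
  k  9  8  7  6  5  4  3  3  2  3  4
  u 10  9  8  7  6  5  4  4  3  2  3
  v 11 10  9  8  7  6  5  5  4  3  2
The bottom-right entry gives D[11][10] = 2, so no sequence of fewer than 2 edits works. Backtracking through the table gives one optimal edit sequence (2 edits):
  kqozimznkuv → qozimznkuv (del k @1)
  qozimznkuv → qozimzdkuv (sub n→d @7)
Edit distance = 2.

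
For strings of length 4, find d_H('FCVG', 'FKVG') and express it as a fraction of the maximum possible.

Differing positions: 2. Hamming distance = 1. The maximum possible Hamming distance for length-4 strings is 4, so d_H/4 = 1/4 = 0.25.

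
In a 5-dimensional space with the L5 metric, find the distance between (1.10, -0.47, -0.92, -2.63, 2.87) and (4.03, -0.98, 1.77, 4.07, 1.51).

(Σ|x_i - y_i|^5)^(1/5) = (|1.1 - 4.03|^5 + |-0.47 - (-0.98)|^5 + |-0.92 - 1.77|^5 + |-2.63 - 4.07|^5 + |2.87 - 1.51|^5)^(1/5)
= (2.93^5 + 0.51^5 + 2.69^5 + 6.7^5 + 1.36^5)^(1/5) ≈ (215.9425 + 0.0345 + 140.8515 + 13501.2511 + 4.6526)^(1/5) = (13862.7322)^(1/5) ≈ 6.7355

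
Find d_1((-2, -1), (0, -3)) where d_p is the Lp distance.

Σ|x_i - y_i| = |-2 - 0| + |-1 - (-3)| = 2 + 2 = 4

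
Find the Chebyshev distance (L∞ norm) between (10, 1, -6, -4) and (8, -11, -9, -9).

max(|x_i - y_i|) = max(|10 - 8|, |1 - (-11)|, |-6 - (-9)|, |-4 - (-9)|) = max(2, 12, 3, 5) = 12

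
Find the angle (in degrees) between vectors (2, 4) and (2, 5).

With u = (2, 4), v = (2, 5):
u·v = 2·2 + 4·5 = 4 + 20 = 24.
|u| = √(2² + 4²) = √20, |v| = √(2² + 5²) = √29, so |u||v| = √(20·29) = √580.
cos θ = (u·v)/(|u||v|) = 24/√580 ≈ 0.996546
θ = arccos(0.996546) ≈ 4.76°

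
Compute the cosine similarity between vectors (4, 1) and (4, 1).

With u = (4, 1), v = (4, 1):
u·v = 4·4 + 1·1 = 16 + 1 = 17.
|u| = √(4² + 1²) = √17, |v| = √(4² + 1²) = √17, so |u||v| = √(17·17) = √289 = 17.
cos θ = (u·v)/(|u||v|) = 17/17 = 1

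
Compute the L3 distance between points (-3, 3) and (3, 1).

(Σ|x_i - y_i|^3)^(1/3) = (|-3 - 3|^3 + |3 - 1|^3)^(1/3)
= (6^3 + 2^3)^(1/3) = (216 + 8)^(1/3) = (224)^(1/3) ≈ 6.0732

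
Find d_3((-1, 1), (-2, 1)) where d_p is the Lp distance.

(Σ|x_i - y_i|^3)^(1/3) = (|-1 - (-2)|^3 + |1 - 1|^3)^(1/3)
= (1^3 + 0^3)^(1/3) = (1 + 0)^(1/3) = (1)^(1/3) = 1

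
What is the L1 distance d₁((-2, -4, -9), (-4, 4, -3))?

Σ|x_i - y_i| = |-2 - (-4)| + |-4 - 4| + |-9 - (-3)| = 2 + 8 + 6 = 16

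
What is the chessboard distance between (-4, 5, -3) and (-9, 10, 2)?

max(|x_i - y_i|) = max(|-4 - (-9)|, |5 - 10|, |-3 - 2|) = max(5, 5, 5) = 5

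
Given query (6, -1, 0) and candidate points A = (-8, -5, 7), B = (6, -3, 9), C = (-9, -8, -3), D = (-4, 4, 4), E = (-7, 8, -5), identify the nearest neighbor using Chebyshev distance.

Distances: d(A) = 14, d(B) = 9, d(C) = 15, d(D) = 10, d(E) = 13. Nearest: B = (6, -3, 9) with distance 9.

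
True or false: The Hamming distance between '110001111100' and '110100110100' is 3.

Differing positions: 4, 6, 9. Hamming distance = 3, so the claim is true.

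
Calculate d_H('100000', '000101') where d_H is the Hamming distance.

Differing positions: 1, 4, 6. Hamming distance = 3.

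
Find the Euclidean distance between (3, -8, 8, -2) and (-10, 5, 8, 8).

√(Σ(x_i - y_i)²) = √((3 - (-10))² + (-8 - 5)² + (8 - 8)² + (-2 - 8)²)
= √(13² + (-13)² + 0² + (-10)²) = √(169 + 169 + 0 + 100) = √438 ≈ 20.9284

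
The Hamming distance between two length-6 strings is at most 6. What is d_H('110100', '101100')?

Differing positions: 2, 3. Hamming distance = 2. The maximum possible Hamming distance for length-6 strings is 6, so d_H/6 = 2/6 ≈ 0.3333.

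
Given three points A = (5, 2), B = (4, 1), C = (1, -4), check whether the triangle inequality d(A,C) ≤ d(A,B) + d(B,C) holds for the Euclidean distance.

d(A,B) = √(1² + 1²) = √2 ≈ 1.4142, d(B,C) = √(3² + 5²) = √34 ≈ 5.831, d(A,C) = √(4² + 6²) = √52 ≈ 7.2111.
d(A,C) ≈ 7.2111 ≤ 1.4142 + 5.831 = 7.2452. Triangle inequality is satisfied.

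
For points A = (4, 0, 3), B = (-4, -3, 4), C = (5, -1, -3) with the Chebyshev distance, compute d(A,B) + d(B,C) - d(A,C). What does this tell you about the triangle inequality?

d(A,B) = max(8, 3, 1) = 8, d(B,C) = max(9, 2, 7) = 9, d(A,C) = max(1, 1, 6) = 6.
d(A,B) + d(B,C) - d(A,C) = 8 + 9 - 6 = 17 - 6 = 11. This is ≥ 0, so the triangle inequality holds for these points.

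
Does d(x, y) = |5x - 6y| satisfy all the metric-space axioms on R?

No. d fails symmetry: d(6, 9) = |5·6 - 6·9| = |-24| = 24, but d(9, 6) = |5·9 - 6·6| = |9| = 9. Since 24 ≠ 9, d(x,y) ≠ d(y,x) in general.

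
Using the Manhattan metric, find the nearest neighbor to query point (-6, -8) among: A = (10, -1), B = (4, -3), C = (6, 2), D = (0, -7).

Distances: d(A) = 23, d(B) = 15, d(C) = 22, d(D) = 7. Nearest: D = (0, -7) with distance 7.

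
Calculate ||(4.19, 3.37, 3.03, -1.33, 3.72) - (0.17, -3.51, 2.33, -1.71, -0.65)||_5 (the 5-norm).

(Σ|x_i - y_i|^5)^(1/5) = (|4.19 - 0.17|^5 + |3.37 - (-3.51)|^5 + |3.03 - 2.33|^5 + |-1.33 - (-1.71)|^5 + |3.72 - (-0.65)|^5)^(1/5)
= (4.02^5 + 6.88^5 + 0.7^5 + 0.38^5 + 4.37^5)^(1/5) ≈ (1049.8573 + 15414.9525 + 0.1681 + 0.0079 + 1593.7022)^(1/5) = (18058.688)^(1/5) ≈ 7.1013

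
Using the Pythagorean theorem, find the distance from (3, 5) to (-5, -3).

√(Σ(x_i - y_i)²) = √((3 - (-5))² + (5 - (-3))²)
= √(8² + 8²) = √(64 + 64) = √128 ≈ 11.3137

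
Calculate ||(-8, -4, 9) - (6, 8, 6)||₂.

√(Σ(x_i - y_i)²) = √((-8 - 6)² + (-4 - 8)² + (9 - 6)²)
= √((-14)² + (-12)² + 3²) = √(196 + 144 + 9) = √349 ≈ 18.6815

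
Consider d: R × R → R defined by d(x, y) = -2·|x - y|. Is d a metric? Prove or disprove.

No. With c = -2 < 0, d fails non-negativity: d(8, 9) = -2·|8 - 9| = -2·1 = -2 < 0.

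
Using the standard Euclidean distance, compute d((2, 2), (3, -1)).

(Σ|x_i - y_i|^2)^(1/2) = (|2 - 3|^2 + |2 - (-1)|^2)^(1/2)
= (1^2 + 3^2)^(1/2) = (1 + 9)^(1/2) = (10)^(1/2) ≈ 3.1623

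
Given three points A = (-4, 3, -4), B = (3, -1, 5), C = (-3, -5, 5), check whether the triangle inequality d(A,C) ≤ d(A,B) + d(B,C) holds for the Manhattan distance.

d(A,B) = 7 + 4 + 9 = 20, d(B,C) = 6 + 4 + 0 = 10, d(A,C) = 1 + 8 + 9 = 18.
d(A,C) = 18 ≤ 20 + 10 = 30. Triangle inequality is satisfied.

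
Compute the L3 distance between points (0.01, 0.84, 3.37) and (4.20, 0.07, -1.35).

(Σ|x_i - y_i|^3)^(1/3) = (|0.01 - 4.2|^3 + |0.84 - 0.07|^3 + |3.37 - (-1.35)|^3)^(1/3)
= (4.19^3 + 0.77^3 + 4.72^3)^(1/3) ≈ (73.5601 + 0.4565 + 105.154)^(1/3) = (179.1706)^(1/3) ≈ 5.6375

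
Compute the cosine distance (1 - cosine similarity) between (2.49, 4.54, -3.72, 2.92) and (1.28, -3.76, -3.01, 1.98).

With u = (2.49, 4.54, -3.72, 2.92), v = (1.28, -3.76, -3.01, 1.98):
u·v = 2.49·1.28 + 4.54·(-3.76) + (-3.72)·(-3.01) + 2.92·1.98 = 3.1872 + (-17.0704) + 11.1972 + 5.7816 = 3.0956.
|u| = √(2.49² + 4.54² + (-3.72)² + 2.92²) = √(6.2001 + 20.6116 + 13.8384 + 8.5264) = √49.1765, |v| = √(1.28² + (-3.76)² + (-3.01)² + 1.98²) = √(1.6384 + 14.1376 + 9.0601 + 3.9204) = √28.7565.
cos θ = (u·v)/(|u||v|) = 3.0956/(√49.1765·√28.7565) ≈ 0.0823
Cosine distance = 1 - cos θ ≈ 1 - 0.0823 = 0.9177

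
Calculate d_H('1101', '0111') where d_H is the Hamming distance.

Differing positions: 1, 3. Hamming distance = 2.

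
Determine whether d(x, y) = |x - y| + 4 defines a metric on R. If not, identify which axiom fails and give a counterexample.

No. d fails identity of indiscernibles (specifically d(x,x) = 0): d(1, 1) = |1 - 1| + 4 = 0 + 4 = 4 ≠ 0.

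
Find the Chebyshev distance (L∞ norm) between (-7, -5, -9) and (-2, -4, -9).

max(|x_i - y_i|) = max(|-7 - (-2)|, |-5 - (-4)|, |-9 - (-9)|) = max(5, 1, 0) = 5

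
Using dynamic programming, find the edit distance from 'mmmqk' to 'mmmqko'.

Let D[i][j] be the edit distance between the first i characters of 'mmmqk' and the first j characters of 'mmmqko', with D[i][0] = i, D[0][j] = j, and D[i][j] = D[i-1][j-1] if the characters match, else 1 + min(D[i-1][j], D[i][j-1], D[i-1][j-1]). Filling the table (rows: prefixes of 'mmmqk', columns: prefixes of 'mmmqko'):
     ε  m  m  m  q  k  o
  ε  0  1  2  3  4  5  6
  m  1  0  1  2  3  4  5
  m  2  1  0  1  2  3  4
  m  3  2  1  0  1  2  3
  q  4  3  2  1  0  1  2
  k  5  4  3  2  1  0  1
The bottom-right entry gives D[5][6] = 1, so no sequence of fewer than 1 edit works. Backtracking through the table gives one optimal edit sequence (1 edit):
  mmmqk → mmmqko (ins o @6)
Edit distance = 1.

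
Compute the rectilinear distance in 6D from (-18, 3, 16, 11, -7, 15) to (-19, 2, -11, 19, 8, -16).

Σ|x_i - y_i| = |-18 - (-19)| + |3 - 2| + |16 - (-11)| + |11 - 19| + |-7 - 8| + |15 - (-16)| = 1 + 1 + 27 + 8 + 15 + 31 = 83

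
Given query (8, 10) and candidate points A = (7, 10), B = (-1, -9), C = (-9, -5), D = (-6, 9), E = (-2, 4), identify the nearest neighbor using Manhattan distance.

Distances: d(A) = 1, d(B) = 28, d(C) = 32, d(D) = 15, d(E) = 16. Nearest: A = (7, 10) with distance 1.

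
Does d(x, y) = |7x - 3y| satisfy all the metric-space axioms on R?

No. d fails symmetry: d(8, 9) = |7·8 - 3·9| = |29| = 29, but d(9, 8) = |7·9 - 3·8| = |39| = 39. Since 29 ≠ 39, d(x,y) ≠ d(y,x) in general.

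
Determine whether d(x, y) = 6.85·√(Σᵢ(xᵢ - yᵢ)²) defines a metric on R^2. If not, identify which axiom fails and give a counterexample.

Yes. The L2 (Euclidean) norm induces a metric on R^2, and multiplying a metric by a positive constant 6.85 > 0 preserves all four axioms: non-negativity (6.85·||x-y|| ≥ 0), identity (6.85·||x-y|| = 0 ⟺ ||x-y|| = 0 ⟺ x = y), symmetry (||x-y|| = ||y-x||), and the triangle inequality (6.85·||x-z|| ≤ 6.85·||x-y|| + 6.85·||y-z||). So d is a metric.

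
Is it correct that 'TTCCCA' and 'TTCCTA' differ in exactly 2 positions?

Differing positions: 5. Hamming distance = 1, so the claim that d_H = 2 is false.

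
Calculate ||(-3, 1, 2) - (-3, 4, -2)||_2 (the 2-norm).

(Σ|x_i - y_i|^2)^(1/2) = (|-3 - (-3)|^2 + |1 - 4|^2 + |2 - (-2)|^2)^(1/2)
= (0^2 + 3^2 + 4^2)^(1/2) = (0 + 9 + 16)^(1/2) = (25)^(1/2) = 5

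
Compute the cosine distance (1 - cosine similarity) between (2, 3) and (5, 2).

With u = (2, 3), v = (5, 2):
u·v = 2·5 + 3·2 = 10 + 6 = 16.
|u| = √(2² + 3²) = √13, |v| = √(5² + 2²) = √29, so |u||v| = √(13·29) = √377.
cos θ = (u·v)/(|u||v|) = 16/√377 ≈ 0.824
Cosine distance = 1 - cos θ ≈ 1 - 0.824 = 0.176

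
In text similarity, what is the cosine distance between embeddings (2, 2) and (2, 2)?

With u = (2, 2), v = (2, 2):
u·v = 2·2 + 2·2 = 4 + 4 = 8.
|u| = √(2² + 2²) = √8, |v| = √(2² + 2²) = √8, so |u||v| = √(8·8) = √64 = 8.
cos θ = (u·v)/(|u||v|) = 8/8 = 1
Cosine distance = 1 - cos θ = 1 - 1 = 0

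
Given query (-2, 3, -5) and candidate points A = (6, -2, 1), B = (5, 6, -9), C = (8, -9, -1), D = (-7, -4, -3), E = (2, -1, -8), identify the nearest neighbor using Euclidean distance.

Distances: d(A) ≈ 11.1803, d(B) ≈ 8.6023, d(C) ≈ 16.1245, d(D) ≈ 8.8318, d(E) ≈ 6.4031. Nearest: E = (2, -1, -8) with distance 6.4031.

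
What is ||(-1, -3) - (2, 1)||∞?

max(|x_i - y_i|) = max(|-1 - 2|, |-3 - 1|) = max(3, 4) = 4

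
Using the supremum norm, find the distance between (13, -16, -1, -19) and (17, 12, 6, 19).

max(|x_i - y_i|) = max(|13 - 17|, |-16 - 12|, |-1 - 6|, |-19 - 19|) = max(4, 28, 7, 38) = 38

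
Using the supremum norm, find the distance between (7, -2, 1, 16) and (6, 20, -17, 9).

max(|x_i - y_i|) = max(|7 - 6|, |-2 - 20|, |1 - (-17)|, |16 - 9|) = max(1, 22, 18, 7) = 22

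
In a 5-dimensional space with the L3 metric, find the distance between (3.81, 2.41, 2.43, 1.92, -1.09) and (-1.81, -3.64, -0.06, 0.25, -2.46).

(Σ|x_i - y_i|^3)^(1/3) = (|3.81 - (-1.81)|^3 + |2.41 - (-3.64)|^3 + |2.43 - (-0.06)|^3 + |1.92 - 0.25|^3 + |-1.09 - (-2.46)|^3)^(1/3)
= (5.62^3 + 6.05^3 + 2.49^3 + 1.67^3 + 1.37^3)^(1/3) ≈ (177.5043 + 221.4451 + 15.4382 + 4.6575 + 2.5714)^(1/3) = (421.6165)^(1/3) ≈ 7.4985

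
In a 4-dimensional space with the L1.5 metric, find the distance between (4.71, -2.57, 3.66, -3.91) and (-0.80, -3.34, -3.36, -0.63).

(Σ|x_i - y_i|^1.5)^(1/1.5) = (|4.71 - (-0.8)|^1.5 + |-2.57 - (-3.34)|^1.5 + |3.66 - (-3.36)|^1.5 + |-3.91 - (-0.63)|^1.5)^(1/1.5)
= (5.51^1.5 + 0.77^1.5 + 7.02^1.5 + 3.28^1.5)^(1/1.5) ≈ (12.9338 + 0.6757 + 18.5997 + 5.9403)^(1/1.5) = (38.1495)^(1/1.5) ≈ 11.3325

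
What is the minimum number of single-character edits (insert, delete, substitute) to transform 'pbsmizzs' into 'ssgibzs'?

Let D[i][j] be the edit distance between the first i characters of 'pbsmizzs' and the first j characters of 'ssgibzs', with D[i][0] = i, D[0][j] = j, and D[i][j] = D[i-1][j-1] if the characters match, else 1 + min(D[i-1][j], D[i][j-1], D[i-1][j-1]). Filling the table (rows: prefixes of 'pbsmizzs', columns: prefixes of 'ssgibzs'):
     ε  s  s  g  i  b  z  s
  ε  0  1  2  3  4  5  6  7
  p  1  1  2  3  4  5  6  7
  b  2  2  2  3  4  4  5  6
  s  3  2  2  3  4  5  5  5
  m  4  3  3  3  4  5  6  6
  i  5  4  4  4  3  4  5  6
  z  6  5  5  5  4  4  4  5
  z  7  6  6  6  5  5  4  5
  s  8  7  6  7  6  6  5  4
The bottom-right entry gives D[8][7] = 4, so no sequence of fewer than 4 edits works. Backtracking through the table gives one optimal edit sequence (4 edits):
  pbsmizzs → bsmizzs (del p @1)
  bsmizzs → ssmizzs (sub b→s @1)
  ssmizzs → ssgizzs (sub m→g @3)
  ssgizzs → ssgibzs (sub z→b @5)
Edit distance = 4.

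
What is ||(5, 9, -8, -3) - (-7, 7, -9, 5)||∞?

max(|x_i - y_i|) = max(|5 - (-7)|, |9 - 7|, |-8 - (-9)|, |-3 - 5|) = max(12, 2, 1, 8) = 12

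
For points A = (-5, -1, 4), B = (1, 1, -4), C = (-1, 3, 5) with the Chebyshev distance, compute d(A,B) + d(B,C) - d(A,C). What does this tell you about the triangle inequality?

d(A,B) = max(6, 2, 8) = 8, d(B,C) = max(2, 2, 9) = 9, d(A,C) = max(4, 4, 1) = 4.
d(A,B) + d(B,C) - d(A,C) = 8 + 9 - 4 = 17 - 4 = 13. This is ≥ 0, so the triangle inequality holds for these points.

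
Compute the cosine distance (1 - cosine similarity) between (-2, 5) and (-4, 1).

With u = (-2, 5), v = (-4, 1):
u·v = (-2)·(-4) + 5·1 = 8 + 5 = 13.
|u| = √((-2)² + 5²) = √29, |v| = √((-4)² + 1²) = √17, so |u||v| = √(29·17) = √493.
cos θ = (u·v)/(|u||v|) = 13/√493 ≈ 0.5855
Cosine distance = 1 - cos θ ≈ 1 - 0.5855 = 0.4145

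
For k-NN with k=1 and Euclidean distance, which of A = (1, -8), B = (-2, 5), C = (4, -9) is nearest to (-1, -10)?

Distances: d(A) ≈ 2.8284, d(B) ≈ 15.0333, d(C) ≈ 5.099. Nearest: A = (1, -8) with distance 2.8284.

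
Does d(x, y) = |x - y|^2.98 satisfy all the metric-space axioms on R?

No. d(x,y) = |x-y|^2.98 fails the triangle inequality since p = 2.98 > 1. Counterexample: x = 1, y = 12, z = 16. d(x,z) = |1 - 16|^2.98 = 15^2.98 ≈ 3197.0686, but d(x,y) + d(y,z) = 11^2.98 + 4^2.98 ≈ 1268.6745 + 62.2499 = 1330.9244. Since 3197.0686 > 1330.9244, the triangle inequality is violated.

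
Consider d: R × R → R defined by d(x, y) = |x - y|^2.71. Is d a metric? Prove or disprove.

No. d(x,y) = |x-y|^2.71 fails the triangle inequality since p = 2.71 > 1. Counterexample: x = -4, y = -3, z = 3. d(x,z) = |-4 - 3|^2.71 = 7^2.71 ≈ 195.0813, but d(x,y) + d(y,z) = 1^2.71 + 6^2.71 ≈ 1 + 128.4665 = 129.4665. Since 195.0813 > 129.4665, the triangle inequality is violated.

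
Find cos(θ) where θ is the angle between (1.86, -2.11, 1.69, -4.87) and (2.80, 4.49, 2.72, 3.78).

With u = (1.86, -2.11, 1.69, -4.87), v = (2.80, 4.49, 2.72, 3.78):
u·v = 1.86·2.8 + (-2.11)·4.49 + 1.69·2.72 + (-4.87)·3.78 = 5.208 + (-9.4739) + 4.5968 + (-18.4086) = -18.0777.
|u| = √(1.86² + (-2.11)² + 1.69² + (-4.87)²) = √(3.4596 + 4.4521 + 2.8561 + 23.7169) = √34.4847, |v| = √(2.8² + 4.49² + 2.72² + 3.78²) = √(7.84 + 20.1601 + 7.3984 + 14.2884) = √49.6869.
cos θ = (u·v)/(|u||v|) = -18.0777/(√34.4847·√49.6869) ≈ -0.4367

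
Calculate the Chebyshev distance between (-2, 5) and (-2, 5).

max(|x_i - y_i|) = max(|-2 - (-2)|, |5 - 5|) = max(0, 0) = 0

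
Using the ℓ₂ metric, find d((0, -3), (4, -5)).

√(Σ(x_i - y_i)²) = √((0 - 4)² + (-3 - (-5))²)
= √((-4)² + 2²) = √(16 + 4) = √20 ≈ 4.4721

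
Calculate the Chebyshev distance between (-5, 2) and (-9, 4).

max(|x_i - y_i|) = max(|-5 - (-9)|, |2 - 4|) = max(4, 2) = 4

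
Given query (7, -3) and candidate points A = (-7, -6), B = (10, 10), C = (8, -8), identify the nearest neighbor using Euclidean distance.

Distances: d(A) ≈ 14.3178, d(B) ≈ 13.3417, d(C) ≈ 5.099. Nearest: C = (8, -8) with distance 5.099.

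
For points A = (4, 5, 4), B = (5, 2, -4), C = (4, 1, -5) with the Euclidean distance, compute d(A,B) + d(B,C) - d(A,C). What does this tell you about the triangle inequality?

d(A,B) = √(1² + 3² + 8²) = √74 ≈ 8.6023, d(B,C) = √(1² + 1² + 1²) = √3 ≈ 1.7321, d(A,C) = √(0² + 4² + 9²) = √97 ≈ 9.8489.
d(A,B) + d(B,C) - d(A,C) = 8.6023 + 1.7321 - 9.8489 = 10.3344 - 9.8489 = 0.4855 (to 4 decimal places). This is ≥ 0, so the triangle inequality holds for these points.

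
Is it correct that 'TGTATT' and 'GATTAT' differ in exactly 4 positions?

Differing positions: 1, 2, 4, 5. Hamming distance = 4, so the claim is true.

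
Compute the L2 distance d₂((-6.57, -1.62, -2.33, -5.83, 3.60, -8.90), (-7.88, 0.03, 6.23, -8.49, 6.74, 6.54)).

√(Σ(x_i - y_i)²) = √((-6.57 - (-7.88))² + (-1.62 - 0.03)² + (-2.33 - 6.23)² + (-5.83 - (-8.49))² + (3.6 - 6.74)² + (-8.9 - 6.54)²)
= √(1.31² + (-1.65)² + (-8.56)² + 2.66² + (-3.14)² + (-15.44)²) = √(1.7161 + 2.7225 + 73.2736 + 7.0756 + 9.8596 + 238.3936) = √333.041 ≈ 18.2494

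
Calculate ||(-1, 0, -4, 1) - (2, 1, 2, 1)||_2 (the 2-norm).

(Σ|x_i - y_i|^2)^(1/2) = (|-1 - 2|^2 + |0 - 1|^2 + |-4 - 2|^2 + |1 - 1|^2)^(1/2)
= (3^2 + 1^2 + 6^2 + 0^2)^(1/2) = (9 + 1 + 36 + 0)^(1/2) = (46)^(1/2) ≈ 6.7823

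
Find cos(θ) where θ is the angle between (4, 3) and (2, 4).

With u = (4, 3), v = (2, 4):
u·v = 4·2 + 3·4 = 8 + 12 = 20.
|u| = √(4² + 3²) = √25, |v| = √(2² + 4²) = √20, so |u||v| = √(25·20) = √500.
cos θ = (u·v)/(|u||v|) = 20/√500 ≈ 0.8944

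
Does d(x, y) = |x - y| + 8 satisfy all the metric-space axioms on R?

No. d fails identity of indiscernibles (specifically d(x,x) = 0): d(-2, -2) = |-2 - (-2)| + 8 = 0 + 8 = 8 ≠ 0.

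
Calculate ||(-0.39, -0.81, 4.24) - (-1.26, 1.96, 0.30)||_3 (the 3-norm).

(Σ|x_i - y_i|^3)^(1/3) = (|-0.39 - (-1.26)|^3 + |-0.81 - 1.96|^3 + |4.24 - 0.3|^3)^(1/3)
= (0.87^3 + 2.77^3 + 3.94^3)^(1/3) ≈ (0.6585 + 21.2539 + 61.163)^(1/3) = (83.0754)^(1/3) ≈ 4.3634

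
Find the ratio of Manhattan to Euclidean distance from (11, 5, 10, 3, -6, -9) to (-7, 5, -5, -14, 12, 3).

L1 = |11 - (-7)| + |5 - 5| + |10 - (-5)| + |3 - (-14)| + |-6 - 12| + |-9 - 3| = 18 + 0 + 15 + 17 + 18 + 12 = 80
L2 = √(18² + 0² + 15² + 17² + 18² + 12²) = √1306 ≈ 36.1386
L1 ≥ L2 always (equality iff movement is along one axis); L1 > L2 here.
Ratio L1/L2 = 80/√1306 ≈ 2.2137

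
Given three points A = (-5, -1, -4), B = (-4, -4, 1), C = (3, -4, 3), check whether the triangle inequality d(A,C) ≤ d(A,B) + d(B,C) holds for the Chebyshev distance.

d(A,B) = max(1, 3, 5) = 5, d(B,C) = max(7, 0, 2) = 7, d(A,C) = max(8, 3, 7) = 8.
d(A,C) = 8 ≤ 5 + 7 = 12. Triangle inequality is satisfied.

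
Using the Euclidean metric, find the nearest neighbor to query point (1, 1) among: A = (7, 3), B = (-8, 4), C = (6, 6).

Distances: d(A) ≈ 6.3246, d(B) ≈ 9.4868, d(C) ≈ 7.0711. Nearest: A = (7, 3) with distance 6.3246.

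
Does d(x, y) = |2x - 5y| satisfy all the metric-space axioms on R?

No. d fails symmetry: d(7, 6) = |2·7 - 5·6| = |-16| = 16, but d(6, 7) = |2·6 - 5·7| = |-23| = 23. Since 16 ≠ 23, d(x,y) ≠ d(y,x) in general.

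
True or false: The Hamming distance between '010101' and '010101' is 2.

Differing positions: none. Hamming distance = 0, so the claim that d_H = 2 is false.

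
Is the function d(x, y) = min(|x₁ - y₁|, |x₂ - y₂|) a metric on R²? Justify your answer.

No. d fails identity of indiscernibles: take x = (-3, 0) and y = (-3, 4). Then d(x,y) = min(|-3 - (-3)|, |0 - 4|) = min(0, 4) = 0, yet x ≠ y.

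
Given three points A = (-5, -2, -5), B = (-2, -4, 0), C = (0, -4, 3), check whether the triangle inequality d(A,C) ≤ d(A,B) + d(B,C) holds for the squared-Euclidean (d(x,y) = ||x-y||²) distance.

d(A,B) = 3² + 2² + 5² = 38, d(B,C) = 2² + 0² + 3² = 13, d(A,C) = 5² + 2² + 8² = 93.
d(A,C) = 93 > 38 + 13 = 51. Triangle inequality is VIOLATED. (Squared-Euclidean is not a metric — this is a counterexample.)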